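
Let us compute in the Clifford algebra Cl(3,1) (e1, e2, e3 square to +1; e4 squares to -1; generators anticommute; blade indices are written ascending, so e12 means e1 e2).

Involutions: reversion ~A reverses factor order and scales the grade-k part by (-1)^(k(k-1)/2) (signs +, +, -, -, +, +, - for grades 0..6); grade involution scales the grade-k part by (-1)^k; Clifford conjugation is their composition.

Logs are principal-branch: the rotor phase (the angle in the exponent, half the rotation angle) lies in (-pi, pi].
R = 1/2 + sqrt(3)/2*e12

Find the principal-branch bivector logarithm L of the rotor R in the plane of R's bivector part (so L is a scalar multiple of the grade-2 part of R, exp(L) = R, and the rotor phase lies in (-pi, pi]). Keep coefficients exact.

The scalar part of R is 1/2, so the principal-branch rotor phase is pinned; divide the bivector part by its sine to get the unit plane — L is the phase times that plane.
Concretely: cos(phase) = 1/2 gives phase = ±pi/3, and since phase/sin(phase) is even the sign is immaterial: L = (phase/sin(phase)) * <R>_2 = (2*sqrt(3)*pi/9) * <R>_2.
Answer: pi/3*e12


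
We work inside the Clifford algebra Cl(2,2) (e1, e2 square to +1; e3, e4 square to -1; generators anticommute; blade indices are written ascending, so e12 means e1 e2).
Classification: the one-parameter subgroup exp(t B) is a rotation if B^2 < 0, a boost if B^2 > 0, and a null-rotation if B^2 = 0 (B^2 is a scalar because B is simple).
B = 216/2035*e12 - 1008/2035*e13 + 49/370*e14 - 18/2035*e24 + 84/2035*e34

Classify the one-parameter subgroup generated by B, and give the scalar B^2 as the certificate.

B^2 term by term: the squares give (216/2035)^2*(e12)^2 + (-1008/2035)^2*(e13)^2 + (49/370)^2*(e14)^2 + (-18/2035)^2*(e24)^2 + (84/2035)^2*(e34)^2 = 46656/4141225*(-1) + 1016064/4141225*(+1) + 2401/136900*(+1) + 324/4141225*(+1) + 7056/4141225*(-1) = 1/4 (each basis 2-blade squares to minus the product of its generators' squares); cross terms between blades sharing an index anticommute and cancel; the commuting (index-disjoint) pairs give grade-4 terms 2*c*c'*(blade product), which cancel blade by blade — e1234: 36288/4141225 - 36288/4141225 = 0 — confirming B is simple. So B^2 = 1/4.
Answer: boost, certificate B^2 = 1/4. The class reads off the invariant scalar 1/4 directly.


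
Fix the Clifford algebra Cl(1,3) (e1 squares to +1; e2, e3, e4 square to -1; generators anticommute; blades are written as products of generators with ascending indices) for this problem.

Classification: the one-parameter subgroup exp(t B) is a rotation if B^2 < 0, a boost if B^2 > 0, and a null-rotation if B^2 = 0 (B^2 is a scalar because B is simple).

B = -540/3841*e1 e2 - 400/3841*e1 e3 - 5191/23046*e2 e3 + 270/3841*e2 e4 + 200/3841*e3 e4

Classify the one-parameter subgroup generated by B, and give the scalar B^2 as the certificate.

B^2 term by term: the squares give (-540/3841)^2*(e1 e2)^2 + (-400/3841)^2*(e1 e3)^2 + (-5191/23046)^2*(e2 e3)^2 + (270/3841)^2*(e2 e4)^2 + (200/3841)^2*(e3 e4)^2 = 291600/14753281*(+1) + 160000/14753281*(+1) + 26946481/531118116*(-1) + 72900/14753281*(-1) + 40000/14753281*(-1) = -1/36 (each basis 2-blade squares to minus the product of its generators' squares); cross terms between blades sharing an index anticommute and cancel; the commuting (index-disjoint) pairs give grade-4 terms 2*c*c'*(blade product), which cancel blade by blade — e1 e2 e3 e4: -216000/14753281 + 216000/14753281 = 0 — confirming B is simple. So B^2 = -1/36.
Answer: rotation, certificate B^2 = -1/36. No conjugation can change B^2 = -1/36; the sign gives the class.


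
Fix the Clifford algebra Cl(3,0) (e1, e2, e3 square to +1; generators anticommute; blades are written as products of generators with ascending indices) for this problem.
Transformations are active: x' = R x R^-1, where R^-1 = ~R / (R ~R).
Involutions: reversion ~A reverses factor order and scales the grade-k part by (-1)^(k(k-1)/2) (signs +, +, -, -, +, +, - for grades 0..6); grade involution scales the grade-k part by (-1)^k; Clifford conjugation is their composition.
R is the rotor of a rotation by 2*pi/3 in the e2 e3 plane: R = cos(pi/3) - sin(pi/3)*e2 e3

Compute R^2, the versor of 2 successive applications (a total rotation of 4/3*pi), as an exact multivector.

Because a rotor carries half the rotation angle, composing 2 copies of this e2 e3-plane rotor multiplies the phase: 2*(pi/3) = 2*pi/3, hence R^2 = cos(2*pi/3) - sin(2*pi/3)*e2 e3.
cos(2*pi/3) = -1/2 and sin(2*pi/3) = sqrt(3)/2, so R^2 = -1/2 - sqrt(3)/2*e2 e3. The net rotation is 4/3*pi; the rotor keeps the half-angle phase exactly.
Answer: -1/2 - sqrt(3)/2*e2 e3


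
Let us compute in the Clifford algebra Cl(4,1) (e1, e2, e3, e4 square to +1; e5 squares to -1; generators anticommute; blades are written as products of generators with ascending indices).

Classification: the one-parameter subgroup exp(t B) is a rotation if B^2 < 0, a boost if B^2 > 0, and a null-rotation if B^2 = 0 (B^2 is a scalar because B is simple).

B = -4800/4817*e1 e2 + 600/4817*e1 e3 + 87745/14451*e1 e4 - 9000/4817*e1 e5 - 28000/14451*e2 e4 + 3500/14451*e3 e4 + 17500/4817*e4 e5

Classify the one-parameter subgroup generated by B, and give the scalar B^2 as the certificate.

B^2 term by term: the squares give (-4800/4817)^2*(e1 e2)^2 + (600/4817)^2*(e1 e3)^2 + (87745/14451)^2*(e1 e4)^2 + (-9000/4817)^2*(e1 e5)^2 + (-28000/14451)^2*(e2 e4)^2 + (3500/14451)^2*(e3 e4)^2 + (17500/4817)^2*(e4 e5)^2 = 23040000/23203489*(-1) + 360000/23203489*(-1) + 7699185025/208831401*(-1) + 81000000/23203489*(+1) + 784000000/208831401*(-1) + 12250000/208831401*(-1) + 306250000/23203489*(+1) = -25 (each basis 2-blade squares to minus the product of its generators' squares); cross terms between blades sharing an index anticommute and cancel; the commuting (index-disjoint) pairs give grade-4 terms 2*c*c'*(blade product), which cancel blade by blade — e1 e2 e3 e4: -11200000/23203489 + 11200000/23203489 = 0; e1 e2 e4 e5: -168000000/23203489 + 168000000/23203489 = 0; e1 e3 e4 e5: 21000000/23203489 - 21000000/23203489 = 0 — confirming B is simple. So B^2 = -25.
Answer: rotation, certificate B^2 = -25. B^2 = -25 is basis-independent, so its sign is the whole story.


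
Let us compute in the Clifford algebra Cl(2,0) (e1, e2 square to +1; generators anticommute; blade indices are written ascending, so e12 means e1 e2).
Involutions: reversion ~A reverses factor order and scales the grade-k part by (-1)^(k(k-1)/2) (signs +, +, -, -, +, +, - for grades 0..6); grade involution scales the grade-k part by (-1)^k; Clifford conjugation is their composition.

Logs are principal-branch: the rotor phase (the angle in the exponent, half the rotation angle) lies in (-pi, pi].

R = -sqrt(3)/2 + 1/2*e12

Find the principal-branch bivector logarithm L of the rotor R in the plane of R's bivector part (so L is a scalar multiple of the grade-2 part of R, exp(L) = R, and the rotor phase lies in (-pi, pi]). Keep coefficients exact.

The scalar part of R is -sqrt(3)/2, which fixes the principal-branch rotor phase; the unit plane is then the bivector part divided by the sine of that phase, and L is that plane scaled by the phase.
Concretely: cos(phase) = -sqrt(3)/2 gives phase = ±5*pi/6, and since phase/sin(phase) is even the sign is immaterial: L = (phase/sin(phase)) * <R>_2 = (5*pi/3) * <R>_2.
Answer: 5*pi/6*e12


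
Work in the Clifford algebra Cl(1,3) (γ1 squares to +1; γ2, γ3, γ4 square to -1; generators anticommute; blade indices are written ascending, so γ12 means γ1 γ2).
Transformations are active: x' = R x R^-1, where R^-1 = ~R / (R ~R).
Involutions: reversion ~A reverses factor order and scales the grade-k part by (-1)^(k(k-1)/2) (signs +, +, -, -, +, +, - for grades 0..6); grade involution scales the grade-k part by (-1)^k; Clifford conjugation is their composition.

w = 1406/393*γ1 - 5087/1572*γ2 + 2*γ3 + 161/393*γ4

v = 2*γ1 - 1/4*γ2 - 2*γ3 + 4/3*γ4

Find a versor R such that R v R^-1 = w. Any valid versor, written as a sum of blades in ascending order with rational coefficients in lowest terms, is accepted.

Why this works: both vectors square to -265/144, so q(v) = q(w) and R = v + w = 2192/393*γ1 - 1370/393*γ2 + 685/393*γ4 carries v to w — its own direction survives, the complement (v - w)/2 flips.
Answer: 2192/393*γ1 - 1370/393*γ2 + 685/393*γ4


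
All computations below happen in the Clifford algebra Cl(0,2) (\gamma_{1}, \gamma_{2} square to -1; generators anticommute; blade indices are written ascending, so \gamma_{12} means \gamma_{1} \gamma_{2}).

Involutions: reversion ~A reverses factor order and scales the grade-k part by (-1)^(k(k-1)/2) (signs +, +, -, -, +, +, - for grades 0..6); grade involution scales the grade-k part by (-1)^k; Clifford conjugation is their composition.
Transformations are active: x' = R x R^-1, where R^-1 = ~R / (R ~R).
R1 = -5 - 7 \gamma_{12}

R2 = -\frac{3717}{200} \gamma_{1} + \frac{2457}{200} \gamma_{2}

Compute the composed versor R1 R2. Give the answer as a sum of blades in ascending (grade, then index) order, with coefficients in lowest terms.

Distribute over the terms of R1 (each basis-blade product reordered to ascending indices, repeated generators contracted through their squares):
(-5) R2 = \frac{3717}{40} \gamma_{1} - \frac{2457}{40} \gamma_{2}
(-7 \gamma_{12}) R2 = \frac{17199}{200} \gamma_{1} + \frac{26019}{200} \gamma_{2}
Summing the partial products and collecting blades:
Answer: \frac{4473}{25} \gamma_{1} + \frac{6867}{100} \gamma_{2}


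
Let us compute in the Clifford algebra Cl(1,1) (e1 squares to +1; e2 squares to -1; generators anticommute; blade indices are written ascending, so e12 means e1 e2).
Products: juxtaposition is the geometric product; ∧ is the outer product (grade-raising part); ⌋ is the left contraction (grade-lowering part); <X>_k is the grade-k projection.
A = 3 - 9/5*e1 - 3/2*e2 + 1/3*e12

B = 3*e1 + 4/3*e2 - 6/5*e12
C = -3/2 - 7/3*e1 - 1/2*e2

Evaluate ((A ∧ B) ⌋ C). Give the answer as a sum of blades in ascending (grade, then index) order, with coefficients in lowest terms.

step 1: 9*e1 + 4*e2 - 3/2*e12
step 2: -19
Answer: -19


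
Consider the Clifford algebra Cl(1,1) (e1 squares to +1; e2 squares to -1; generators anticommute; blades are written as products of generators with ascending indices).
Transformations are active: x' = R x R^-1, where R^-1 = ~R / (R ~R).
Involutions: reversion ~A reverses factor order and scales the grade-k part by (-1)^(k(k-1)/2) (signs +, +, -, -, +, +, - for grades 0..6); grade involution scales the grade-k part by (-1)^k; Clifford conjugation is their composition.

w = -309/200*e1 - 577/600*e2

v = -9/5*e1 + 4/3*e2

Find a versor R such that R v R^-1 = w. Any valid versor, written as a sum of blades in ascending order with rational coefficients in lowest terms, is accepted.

R = v + w = -669/200*e1 + 223/600*e2 works: the equal norms (329/225) guarantee its sandwich swaps v into w.
Answer: -669/200*e1 + 223/600*e2


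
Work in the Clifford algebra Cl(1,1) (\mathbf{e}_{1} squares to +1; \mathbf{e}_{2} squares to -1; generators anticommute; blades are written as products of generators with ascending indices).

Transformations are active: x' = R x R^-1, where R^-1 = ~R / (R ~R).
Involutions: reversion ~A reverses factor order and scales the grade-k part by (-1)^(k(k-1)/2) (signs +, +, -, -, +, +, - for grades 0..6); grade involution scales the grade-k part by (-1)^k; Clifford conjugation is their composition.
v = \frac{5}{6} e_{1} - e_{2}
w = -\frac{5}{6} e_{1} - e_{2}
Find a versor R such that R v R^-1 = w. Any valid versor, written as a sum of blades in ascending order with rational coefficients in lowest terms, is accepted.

Here q(v) = q(w) = -\frac{11}{36}; the classical choice R = v + w = -2 e_{2} then realises v -> w under the sandwich.
Answer: -2 e_{2}


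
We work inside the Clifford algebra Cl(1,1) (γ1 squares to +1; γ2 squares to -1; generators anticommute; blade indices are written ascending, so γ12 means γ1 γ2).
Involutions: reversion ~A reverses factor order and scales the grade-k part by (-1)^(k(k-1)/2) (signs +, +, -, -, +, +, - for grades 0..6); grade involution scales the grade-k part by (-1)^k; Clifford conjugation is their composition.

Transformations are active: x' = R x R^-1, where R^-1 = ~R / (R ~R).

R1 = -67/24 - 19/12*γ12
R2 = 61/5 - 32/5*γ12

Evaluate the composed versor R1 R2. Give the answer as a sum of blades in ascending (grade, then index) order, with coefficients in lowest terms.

Distribute over the terms of R1 (each basis-blade product reordered to ascending indices, repeated generators contracted through their squares):
(-67/24) R2 = -4087/120 + 268/15*γ12
(-19/12*γ12) R2 = 152/15 - 1159/60*γ12
Summing the partial products and collecting blades:
Answer: -957/40 - 29/20*γ12


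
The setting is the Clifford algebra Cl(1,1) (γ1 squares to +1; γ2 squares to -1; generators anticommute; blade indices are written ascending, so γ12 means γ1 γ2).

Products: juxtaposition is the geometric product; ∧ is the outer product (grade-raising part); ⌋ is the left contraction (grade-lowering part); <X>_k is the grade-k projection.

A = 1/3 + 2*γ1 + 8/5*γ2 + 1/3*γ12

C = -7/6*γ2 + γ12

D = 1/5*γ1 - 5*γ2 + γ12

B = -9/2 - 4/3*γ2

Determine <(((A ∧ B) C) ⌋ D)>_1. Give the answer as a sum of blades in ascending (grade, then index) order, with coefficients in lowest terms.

step 1: -3/2 - 9*γ1 - 344/45*γ2 - 25/6*γ12
step 2: -3533/270 - 2251/180*γ1 - 29/4*γ2 + 9*γ12
step 3: -6694/225 - 26641/2700*γ1 + 28577/540*γ2 - 3533/270*γ12
step 4: -26641/2700*γ1 + 28577/540*γ2
Answer: -26641/2700*γ1 + 28577/540*γ2


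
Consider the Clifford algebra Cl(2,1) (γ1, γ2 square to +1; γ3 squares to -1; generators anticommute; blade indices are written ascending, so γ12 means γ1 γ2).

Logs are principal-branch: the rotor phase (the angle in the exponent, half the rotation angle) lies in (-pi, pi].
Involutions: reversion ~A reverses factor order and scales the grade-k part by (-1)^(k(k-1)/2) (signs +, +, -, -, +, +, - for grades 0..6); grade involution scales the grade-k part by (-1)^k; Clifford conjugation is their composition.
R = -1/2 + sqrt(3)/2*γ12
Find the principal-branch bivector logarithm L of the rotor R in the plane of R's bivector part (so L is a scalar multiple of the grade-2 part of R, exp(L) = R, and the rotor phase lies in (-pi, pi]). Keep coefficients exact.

The scalar part of R is -1/2, and that scalar determines the rotor phase on the principal branch; recovering the unit plane as bivector-part over sine of the phase gives L = phase * plane.
Concretely: cos(phase) = -1/2 gives phase = ±2*pi/3, and since phase/sin(phase) is even the sign is immaterial: L = (phase/sin(phase)) * <R>_2 = (4*sqrt(3)*pi/9) * <R>_2.
Answer: 2*pi/3*γ12


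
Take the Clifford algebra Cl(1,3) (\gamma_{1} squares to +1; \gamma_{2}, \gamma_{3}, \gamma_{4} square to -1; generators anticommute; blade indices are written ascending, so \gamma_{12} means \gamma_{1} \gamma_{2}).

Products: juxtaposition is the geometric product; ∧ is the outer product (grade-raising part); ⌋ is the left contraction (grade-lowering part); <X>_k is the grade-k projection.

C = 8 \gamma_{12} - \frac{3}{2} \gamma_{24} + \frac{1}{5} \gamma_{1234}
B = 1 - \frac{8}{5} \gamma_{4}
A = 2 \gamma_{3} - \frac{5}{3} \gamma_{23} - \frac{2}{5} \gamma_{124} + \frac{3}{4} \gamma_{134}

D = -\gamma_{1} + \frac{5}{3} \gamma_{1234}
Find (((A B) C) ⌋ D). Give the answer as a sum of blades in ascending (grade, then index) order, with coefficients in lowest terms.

step 1: 2 \gamma_{3} - \frac{16}{25} \gamma_{12} + \frac{6}{5} \gamma_{13} - \frac{5}{3} \gamma_{23} - \frac{16}{5} \gamma_{34} - \frac{2}{5} \gamma_{124} + \frac{3}{4} \gamma_{134} + \frac{8}{3} \gamma_{234}
step 2: -\frac{128}{25} - \frac{17}{15} \gamma_{1} - \frac{3}{20} \gamma_{2} - \frac{102}{25} \gamma_{3} - \frac{16}{5} \gamma_{4} + \frac{16}{25} \gamma_{12} - \frac{40}{3} \gamma_{13} - \frac{47}{75} \gamma_{14} + \frac{24}{5} \gamma_{23} - \frac{6}{25} \gamma_{24} + \frac{593}{250} \gamma_{34} + \frac{137}{8} \gamma_{123} - \frac{2}{5} \gamma_{124} + \frac{64}{3} \gamma_{134} + 9 \gamma_{234} - \frac{119}{5} \gamma_{1234}
step 3: \frac{204}{5} - \frac{247}{25} \gamma_{1} - \frac{320}{9} \gamma_{2} - \frac{2}{3} \gamma_{3} - \frac{685}{24} \gamma_{4} - \frac{593}{150} \gamma_{12} - \frac{2}{5} \gamma_{13} - 8 \gamma_{14} - \frac{47}{45} \gamma_{23} + \frac{200}{9} \gamma_{24} + \frac{16}{15} \gamma_{34} - \frac{16}{3} \gamma_{123} + \frac{34}{5} \gamma_{124} - \frac{1}{4} \gamma_{134} - \frac{17}{9} \gamma_{234} - \frac{128}{15} \gamma_{1234}
Answer: \frac{204}{5} - \frac{247}{25} \gamma_{1} - \frac{320}{9} \gamma_{2} - \frac{2}{3} \gamma_{3} - \frac{685}{24} \gamma_{4} - \frac{593}{150} \gamma_{12} - \frac{2}{5} \gamma_{13} - 8 \gamma_{14} - \frac{47}{45} \gamma_{23} + \frac{200}{9} \gamma_{24} + \frac{16}{15} \gamma_{34} - \frac{16}{3} \gamma_{123} + \frac{34}{5} \gamma_{124} - \frac{1}{4} \gamma_{134} - \frac{17}{9} \gamma_{234} - \frac{128}{15} \gamma_{1234}


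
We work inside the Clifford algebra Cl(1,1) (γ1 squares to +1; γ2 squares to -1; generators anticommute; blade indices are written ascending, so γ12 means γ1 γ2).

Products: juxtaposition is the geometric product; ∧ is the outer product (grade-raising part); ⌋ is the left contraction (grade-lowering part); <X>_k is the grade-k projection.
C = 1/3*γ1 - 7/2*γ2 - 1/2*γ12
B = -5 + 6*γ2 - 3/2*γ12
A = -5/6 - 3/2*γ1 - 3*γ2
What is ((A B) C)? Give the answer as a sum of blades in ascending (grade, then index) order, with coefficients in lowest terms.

step 1: 133/6 + 12*γ1 + 49/4*γ2 - 31/4*γ12
step 2: 203/4 - 931/36*γ1 - 81*γ2 - 343/6*γ12
Answer: 203/4 - 931/36*γ1 - 81*γ2 - 343/6*γ12


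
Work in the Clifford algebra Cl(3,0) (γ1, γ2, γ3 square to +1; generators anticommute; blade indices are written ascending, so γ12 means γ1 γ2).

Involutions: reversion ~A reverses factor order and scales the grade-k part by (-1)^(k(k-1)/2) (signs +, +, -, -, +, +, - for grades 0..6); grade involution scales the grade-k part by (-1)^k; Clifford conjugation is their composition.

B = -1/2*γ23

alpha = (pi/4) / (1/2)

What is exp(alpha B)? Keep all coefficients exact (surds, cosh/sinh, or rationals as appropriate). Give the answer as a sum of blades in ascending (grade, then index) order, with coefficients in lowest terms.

B^2 = (-1/2)^2*(γ23)^2 = 1/4*(-1) = -1/4 (a basis 2-blade squares to minus the product of its generators' squares).
B^2 = -1/4 — circular case — the even/odd split gives cos and sin: l = 1/2, alpha*l = pi/4, so exp(alpha B) = cos(pi/4) + (sin(pi/4)/(1/2))*B = sqrt(2)/2 + (sqrt(2))*B.
Answer: sqrt(2)/2 - sqrt(2)/2*γ23


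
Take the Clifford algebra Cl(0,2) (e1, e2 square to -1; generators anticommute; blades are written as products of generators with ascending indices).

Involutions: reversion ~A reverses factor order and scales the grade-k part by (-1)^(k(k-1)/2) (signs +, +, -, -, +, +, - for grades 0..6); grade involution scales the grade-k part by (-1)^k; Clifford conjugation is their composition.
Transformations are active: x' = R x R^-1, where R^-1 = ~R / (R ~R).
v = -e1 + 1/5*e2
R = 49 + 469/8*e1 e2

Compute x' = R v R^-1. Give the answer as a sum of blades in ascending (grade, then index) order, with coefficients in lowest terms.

~R = 49 - 469/8*e1 e2, and R ~R = 373625/64, so R^-1 = ~R / (373625/64).
R v = -2429/40*e1 - 1953/40*e2
Answer: -739/38125*e1 - 38873/38125*e2


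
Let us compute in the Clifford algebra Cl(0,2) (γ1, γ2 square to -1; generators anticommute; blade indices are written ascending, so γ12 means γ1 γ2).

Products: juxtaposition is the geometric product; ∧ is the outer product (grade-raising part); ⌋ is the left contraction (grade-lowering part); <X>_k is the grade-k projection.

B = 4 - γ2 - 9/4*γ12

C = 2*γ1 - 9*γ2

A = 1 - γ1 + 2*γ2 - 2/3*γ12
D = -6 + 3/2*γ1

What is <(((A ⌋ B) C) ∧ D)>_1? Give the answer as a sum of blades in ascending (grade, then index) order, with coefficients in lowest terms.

step 1: 9/2 - 9/2*γ1 - 13/4*γ2 - 9/4*γ12
step 2: -81/4 - 45/4*γ1 - 45*γ2 + 47*γ12
step 3: 243/2 + 297/8*γ1 + 270*γ2 - 429/2*γ12
step 4: 297/8*γ1 + 270*γ2
Answer: 297/8*γ1 + 270*γ2


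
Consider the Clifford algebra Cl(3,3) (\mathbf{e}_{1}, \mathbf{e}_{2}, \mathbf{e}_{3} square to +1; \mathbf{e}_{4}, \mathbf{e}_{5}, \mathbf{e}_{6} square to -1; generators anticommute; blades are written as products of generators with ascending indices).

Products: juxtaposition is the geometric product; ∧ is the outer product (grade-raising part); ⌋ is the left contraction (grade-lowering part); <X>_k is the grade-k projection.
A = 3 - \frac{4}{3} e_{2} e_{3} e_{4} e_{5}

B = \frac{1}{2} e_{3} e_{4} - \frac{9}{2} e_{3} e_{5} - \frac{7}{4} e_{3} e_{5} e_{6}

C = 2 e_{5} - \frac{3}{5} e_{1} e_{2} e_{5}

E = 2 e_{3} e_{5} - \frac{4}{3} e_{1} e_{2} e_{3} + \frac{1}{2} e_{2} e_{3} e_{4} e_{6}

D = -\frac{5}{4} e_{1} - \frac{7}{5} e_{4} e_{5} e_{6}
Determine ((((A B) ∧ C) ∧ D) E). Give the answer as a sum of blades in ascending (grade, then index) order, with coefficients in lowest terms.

step 1: -6 e_{2} e_{4} - \frac{2}{3} e_{2} e_{5} + \frac{3}{2} e_{3} e_{4} - \frac{27}{2} e_{3} e_{5} - \frac{7}{3} e_{2} e_{4} e_{6} - \frac{21}{4} e_{3} e_{5} e_{6}
step 2: -12 e_{2} e_{4} e_{5} + 3 e_{3} e_{4} e_{5} + \frac{14}{3} e_{2} e_{4} e_{5} e_{6} - \frac{9}{10} e_{1} e_{2} e_{3} e_{4} e_{5}
step 3: -15 e_{1} e_{2} e_{4} e_{5} + \frac{15}{4} e_{1} e_{3} e_{4} e_{5} - \frac{35}{6} e_{1} e_{2} e_{4} e_{5} e_{6}
step 4: -\frac{15}{2} e_{1} e_{4} - \frac{35}{12} e_{1} e_{3} e_{5} - 5 e_{2} e_{4} e_{5} - 20 e_{3} e_{4} e_{5} + 30 e_{1} e_{2} e_{3} e_{4} - \frac{15}{8} e_{1} e_{2} e_{5} e_{6} - \frac{15}{2} e_{1} e_{3} e_{5} e_{6} + \frac{70}{9} e_{3} e_{4} e_{5} e_{6} + \frac{35}{3} e_{1} e_{2} e_{3} e_{4} e_{6}
Answer: -\frac{15}{2} e_{1} e_{4} - \frac{35}{12} e_{1} e_{3} e_{5} - 5 e_{2} e_{4} e_{5} - 20 e_{3} e_{4} e_{5} + 30 e_{1} e_{2} e_{3} e_{4} - \frac{15}{8} e_{1} e_{2} e_{5} e_{6} - \frac{15}{2} e_{1} e_{3} e_{5} e_{6} + \frac{70}{9} e_{3} e_{4} e_{5} e_{6} + \frac{35}{3} e_{1} e_{2} e_{3} e_{4} e_{6}


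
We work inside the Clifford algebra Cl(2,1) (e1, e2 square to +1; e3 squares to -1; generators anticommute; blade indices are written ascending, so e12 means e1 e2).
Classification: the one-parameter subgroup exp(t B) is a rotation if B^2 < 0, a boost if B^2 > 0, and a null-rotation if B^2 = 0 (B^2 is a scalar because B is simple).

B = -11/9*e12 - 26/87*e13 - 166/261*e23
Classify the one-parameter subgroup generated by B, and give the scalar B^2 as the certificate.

B^2 term by term: the squares give (-11/9)^2*(e12)^2 + (-26/87)^2*(e13)^2 + (-166/261)^2*(e23)^2 = 121/81*(-1) + 676/7569*(+1) + 27556/68121*(+1) = -1 (each basis 2-blade squares to minus the product of its generators' squares); cross terms between blades sharing an index anticommute and cancel. So B^2 = -1.
Answer: rotation, certificate B^2 = -1. Because -1 is invariant under every versor sandwich, the classification follows from its sign alone.


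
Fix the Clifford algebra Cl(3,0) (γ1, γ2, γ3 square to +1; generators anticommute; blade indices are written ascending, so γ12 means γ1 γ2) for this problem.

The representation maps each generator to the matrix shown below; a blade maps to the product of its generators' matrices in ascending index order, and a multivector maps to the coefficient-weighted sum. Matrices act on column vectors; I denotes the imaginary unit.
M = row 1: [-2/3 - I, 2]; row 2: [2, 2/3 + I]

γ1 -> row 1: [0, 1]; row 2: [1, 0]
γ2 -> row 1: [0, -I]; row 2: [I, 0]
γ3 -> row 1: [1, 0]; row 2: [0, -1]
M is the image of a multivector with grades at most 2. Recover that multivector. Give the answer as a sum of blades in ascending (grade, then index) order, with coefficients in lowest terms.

Method: 1, rho(γ1), rho(γ2), rho(γ3) form a trace-orthogonal basis of the 2x2 complex matrices (tr(X Y) = 2 if X = Y, else 0), so M = m0*1 + m1*rho(γ1) + m2*rho(γ2) + m3*rho(γ3) with m0 = tr(M)/2 = 0, m1 = tr(M rho(γ1))/2 = 2, m2 = tr(M rho(γ2))/2 = 0, m3 = tr(M rho(γ3))/2 = -2/3 - I.
Multiplying table entries, the bivector images are rho(γ12) = I*rho(γ3), rho(γ13) = -I*rho(γ2), rho(γ23) = I*rho(γ1); with real blade coefficients the real parts of m0..m3 are the coefficients of 1, γ1, γ2, γ3 and the imaginary parts give the bivectors (γ23: Im m1, γ13: -Im m2, γ12: Im m3).
Answer: 2*γ1 - 2/3*γ3 - γ12


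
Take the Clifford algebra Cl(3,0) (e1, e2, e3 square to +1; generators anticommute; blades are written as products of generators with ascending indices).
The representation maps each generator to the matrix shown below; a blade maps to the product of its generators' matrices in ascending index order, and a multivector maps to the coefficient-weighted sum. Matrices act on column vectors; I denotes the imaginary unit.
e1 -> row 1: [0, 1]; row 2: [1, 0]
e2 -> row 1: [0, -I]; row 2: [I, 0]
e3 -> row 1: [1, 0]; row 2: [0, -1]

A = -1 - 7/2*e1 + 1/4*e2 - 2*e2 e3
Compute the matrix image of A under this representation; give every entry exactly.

Bivector images (products of the table entries): rho(e2 e3) = rho(e2)rho(e3) = row 1: [0, I]; row 2: [I, 0].
M = (-1)*1 + (-7/2)*rho(e1) + (1/4)*rho(e2) + (-2)*rho(e2 e3), summed entrywise (1 is the identity matrix):
Answer: row 1: [-1, -7/2 - 9*I/4]; row 2: [-7/2 - 7*I/4, -1]


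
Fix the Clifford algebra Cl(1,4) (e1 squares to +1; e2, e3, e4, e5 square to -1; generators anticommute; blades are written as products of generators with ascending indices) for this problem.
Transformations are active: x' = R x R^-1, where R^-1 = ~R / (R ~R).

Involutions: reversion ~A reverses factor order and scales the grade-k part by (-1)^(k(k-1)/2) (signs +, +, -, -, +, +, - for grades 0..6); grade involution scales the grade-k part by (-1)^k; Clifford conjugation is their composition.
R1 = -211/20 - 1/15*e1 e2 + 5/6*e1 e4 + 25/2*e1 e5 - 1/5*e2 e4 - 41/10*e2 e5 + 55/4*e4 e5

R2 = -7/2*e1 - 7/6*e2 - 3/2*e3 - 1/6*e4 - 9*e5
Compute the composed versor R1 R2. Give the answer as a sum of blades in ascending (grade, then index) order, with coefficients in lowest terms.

Distribute over the terms of R2 (each basis-blade product reordered to ascending indices, repeated generators contracted through their squares):
R1 (-7/2*e1) = 1477/40*e1 - 7/30*e2 + 35/12*e4 + 175/4*e5 + 7/10*e1 e2 e4 + 287/20*e1 e2 e5 - 385/8*e1 e4 e5
R1 (-7/6*e2) = -7/90*e1 + 1477/120*e2 + 7/30*e4 + 287/60*e5 + 35/36*e1 e2 e4 + 175/12*e1 e2 e5 - 385/24*e2 e4 e5
R1 (-3/2*e3) = 633/40*e3 + 1/10*e1 e2 e3 + 5/4*e1 e3 e4 + 75/4*e1 e3 e5 - 3/10*e2 e3 e4 - 123/20*e2 e3 e5 - 165/8*e3 e4 e5
R1 (-1/6*e4) = 5/36*e1 - 1/30*e2 + 211/120*e4 - 55/24*e5 + 1/90*e1 e2 e4 + 25/12*e1 e4 e5 - 41/60*e2 e4 e5
R1 (-9*e5) = 225/2*e1 - 369/10*e2 + 495/4*e4 + 1899/20*e5 + 3/5*e1 e2 e5 - 15/2*e1 e4 e5 + 9/5*e2 e4 e5
Summing the partial products and collecting blades:
Answer: 10763/72*e1 - 2983/120*e2 + 633/40*e3 + 15439/120*e4 + 16943/120*e5 + 1/10*e1 e2 e3 + 101/60*e1 e2 e4 + 443/15*e1 e2 e5 + 5/4*e1 e3 e4 + 75/4*e1 e3 e5 - 1285/24*e1 e4 e5 - 3/10*e2 e3 e4 - 123/20*e2 e3 e5 - 597/40*e2 e4 e5 - 165/8*e3 e4 e5


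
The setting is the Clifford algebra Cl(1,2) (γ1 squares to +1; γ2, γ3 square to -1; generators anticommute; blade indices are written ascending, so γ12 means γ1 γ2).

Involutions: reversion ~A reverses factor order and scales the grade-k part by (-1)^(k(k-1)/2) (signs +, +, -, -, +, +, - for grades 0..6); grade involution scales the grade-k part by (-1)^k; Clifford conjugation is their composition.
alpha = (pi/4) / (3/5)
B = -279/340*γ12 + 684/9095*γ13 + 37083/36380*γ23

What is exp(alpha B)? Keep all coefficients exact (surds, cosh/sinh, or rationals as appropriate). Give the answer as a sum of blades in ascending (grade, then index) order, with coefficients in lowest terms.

B^2 term by term: the squares give (-279/340)^2*(γ12)^2 + (684/9095)^2*(γ13)^2 + (37083/36380)^2*(γ23)^2 = 77841/115600*(+1) + 467856/82719025*(+1) + 1375148889/1323504400*(-1) = -9/25 (each basis 2-blade squares to minus the product of its generators' squares); cross terms between blades sharing an index anticommute and cancel. So B^2 = -9/25.
B^2 = -9/25 — since the square is negative, the closed form is circular: l = 3/5, alpha*l = pi/4, so exp(alpha B) = cos(pi/4) + (sin(pi/4)/(3/5))*B = sqrt(2)/2 + (5*sqrt(2)/6)*B.
Answer: sqrt(2)/2 - 93*sqrt(2)/136*γ12 + 114*sqrt(2)/1819*γ13 + 12361*sqrt(2)/14552*γ23


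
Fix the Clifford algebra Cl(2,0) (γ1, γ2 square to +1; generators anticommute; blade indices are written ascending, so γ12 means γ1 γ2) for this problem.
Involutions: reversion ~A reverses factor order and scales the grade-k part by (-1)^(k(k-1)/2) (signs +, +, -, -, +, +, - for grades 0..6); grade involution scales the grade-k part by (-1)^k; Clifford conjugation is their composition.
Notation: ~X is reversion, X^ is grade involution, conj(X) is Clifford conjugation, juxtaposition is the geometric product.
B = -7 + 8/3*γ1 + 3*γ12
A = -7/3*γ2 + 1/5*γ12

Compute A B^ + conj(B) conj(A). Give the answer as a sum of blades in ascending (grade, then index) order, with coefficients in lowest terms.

first term: -3/5 + 7*γ1 + 253/15*γ2 - 343/45*γ12
second term: -3/5 - 7*γ1 - 79/5*γ2 - 217/45*γ12
Answer: -6/5 + 16/15*γ2 - 112/9*γ12


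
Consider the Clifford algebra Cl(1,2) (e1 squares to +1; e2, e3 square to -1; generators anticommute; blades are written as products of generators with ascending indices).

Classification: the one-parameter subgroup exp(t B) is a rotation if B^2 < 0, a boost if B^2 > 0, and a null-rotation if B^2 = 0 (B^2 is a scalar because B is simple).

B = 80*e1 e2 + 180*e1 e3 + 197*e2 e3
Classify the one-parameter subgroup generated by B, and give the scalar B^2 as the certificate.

B^2 term by term: the squares give (80)^2*(e1 e2)^2 + (180)^2*(e1 e3)^2 + (197)^2*(e2 e3)^2 = 6400*(+1) + 32400*(+1) + 38809*(-1) = -9 (each basis 2-blade squares to minus the product of its generators' squares); cross terms between blades sharing an index anticommute and cancel. So B^2 = -9.
Answer: rotation, certificate B^2 = -9. Key observation: B^2 = -9 is a conjugation invariant, so its sign decides the class regardless of the surface form of B.


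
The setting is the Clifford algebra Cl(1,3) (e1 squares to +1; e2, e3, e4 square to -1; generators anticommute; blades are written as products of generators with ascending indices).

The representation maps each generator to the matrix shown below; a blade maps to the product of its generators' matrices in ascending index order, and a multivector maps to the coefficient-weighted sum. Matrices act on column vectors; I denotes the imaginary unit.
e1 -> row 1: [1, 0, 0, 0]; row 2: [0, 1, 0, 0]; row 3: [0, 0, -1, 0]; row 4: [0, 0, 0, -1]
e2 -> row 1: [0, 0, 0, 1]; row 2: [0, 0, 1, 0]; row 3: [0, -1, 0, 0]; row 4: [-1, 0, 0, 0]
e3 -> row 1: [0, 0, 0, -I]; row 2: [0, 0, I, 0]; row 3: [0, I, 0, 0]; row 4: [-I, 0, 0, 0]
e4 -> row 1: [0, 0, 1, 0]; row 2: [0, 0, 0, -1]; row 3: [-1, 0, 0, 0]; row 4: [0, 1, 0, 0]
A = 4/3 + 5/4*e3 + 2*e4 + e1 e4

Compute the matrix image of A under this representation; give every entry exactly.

Bivector images (products of the table entries): rho(e1 e4) = rho(e1)rho(e4) = row 1: [0, 0, 1, 0]; row 2: [0, 0, 0, -1]; row 3: [1, 0, 0, 0]; row 4: [0, -1, 0, 0].
M = (4/3)*1 + (5/4)*rho(e3) + (2)*rho(e4) + (1)*rho(e1 e4), summed entrywise (1 is the identity matrix):
Answer: row 1: [4/3, 0, 3, -5*I/4]; row 2: [0, 4/3, 5*I/4, -3]; row 3: [-1, 5*I/4, 4/3, 0]; row 4: [-5*I/4, 1, 0, 4/3]


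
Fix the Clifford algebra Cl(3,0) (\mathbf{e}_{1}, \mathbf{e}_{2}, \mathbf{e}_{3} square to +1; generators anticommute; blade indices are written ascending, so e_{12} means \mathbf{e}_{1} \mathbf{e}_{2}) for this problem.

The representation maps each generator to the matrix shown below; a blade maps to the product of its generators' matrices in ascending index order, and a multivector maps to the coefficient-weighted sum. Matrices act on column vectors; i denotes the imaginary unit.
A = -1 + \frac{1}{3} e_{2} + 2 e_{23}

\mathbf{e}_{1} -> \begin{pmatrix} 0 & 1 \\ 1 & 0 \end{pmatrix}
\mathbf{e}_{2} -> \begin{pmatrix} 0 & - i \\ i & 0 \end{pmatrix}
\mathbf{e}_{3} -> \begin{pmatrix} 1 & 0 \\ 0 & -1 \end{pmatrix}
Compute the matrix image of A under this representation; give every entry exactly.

Bivector images (products of the table entries): rho(e_{23}) = rho(\mathbf{e}_{2})rho(\mathbf{e}_{3}) = \begin{pmatrix} 0 & i \\ i & 0 \end{pmatrix}.
M = (-1)*1 + (\frac{1}{3})*rho(e_{2}) + (2)*rho(e_{23}), summed entrywise (1 is the identity matrix):
Answer: \begin{pmatrix} -1 & \frac{5 i}{3} \\ \frac{7 i}{3} & -1 \end{pmatrix}


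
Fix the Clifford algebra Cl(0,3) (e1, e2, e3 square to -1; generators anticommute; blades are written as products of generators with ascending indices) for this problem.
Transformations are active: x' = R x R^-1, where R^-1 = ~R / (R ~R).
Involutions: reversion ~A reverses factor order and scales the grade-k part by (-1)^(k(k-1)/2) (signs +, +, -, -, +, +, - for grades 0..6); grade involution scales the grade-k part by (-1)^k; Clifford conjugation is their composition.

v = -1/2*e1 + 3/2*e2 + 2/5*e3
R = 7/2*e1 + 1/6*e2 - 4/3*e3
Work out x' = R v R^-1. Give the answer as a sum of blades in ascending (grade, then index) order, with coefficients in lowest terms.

~R = 7/2*e1 + 1/6*e2 - 4/3*e3, and R ~R = -253/18, so R^-1 = ~R / (-253/18).
R v = 61/30 + 16/3*e1 e2 + 11/15*e1 e3 + 31/15*e2 e3
Answer: -1297/2530*e1 - 3917/2530*e2 - 18/1265*e3


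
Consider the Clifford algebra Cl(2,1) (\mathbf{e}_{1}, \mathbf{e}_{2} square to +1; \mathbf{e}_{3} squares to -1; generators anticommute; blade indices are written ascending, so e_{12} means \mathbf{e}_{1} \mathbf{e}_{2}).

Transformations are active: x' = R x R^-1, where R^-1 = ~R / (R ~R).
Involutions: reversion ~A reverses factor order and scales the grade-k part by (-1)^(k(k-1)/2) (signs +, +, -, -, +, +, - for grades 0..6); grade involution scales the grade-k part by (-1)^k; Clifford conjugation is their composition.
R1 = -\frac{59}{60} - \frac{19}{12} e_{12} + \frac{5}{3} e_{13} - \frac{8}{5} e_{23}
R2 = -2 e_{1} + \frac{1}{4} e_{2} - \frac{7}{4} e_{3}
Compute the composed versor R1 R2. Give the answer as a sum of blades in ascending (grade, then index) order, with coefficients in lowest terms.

Distribute over the terms of R2 (each basis-blade product reordered to ascending indices, repeated generators contracted through their squares):
R1 (-2 e_{1}) = \frac{59}{30} e_{1} - \frac{19}{6} e_{2} + \frac{10}{3} e_{3} + \frac{16}{5} e_{123}
R1 (\frac{1}{4} e_{2}) = -\frac{19}{48} e_{1} - \frac{59}{240} e_{2} + \frac{2}{5} e_{3} - \frac{5}{12} e_{123}
R1 (-\frac{7}{4} e_{3}) = \frac{35}{12} e_{1} - \frac{14}{5} e_{2} + \frac{413}{240} e_{3} + \frac{133}{48} e_{123}
Summing the partial products and collecting blades:
Answer: \frac{359}{80} e_{1} - \frac{497}{80} e_{2} + \frac{1309}{240} e_{3} + \frac{1333}{240} e_{123}


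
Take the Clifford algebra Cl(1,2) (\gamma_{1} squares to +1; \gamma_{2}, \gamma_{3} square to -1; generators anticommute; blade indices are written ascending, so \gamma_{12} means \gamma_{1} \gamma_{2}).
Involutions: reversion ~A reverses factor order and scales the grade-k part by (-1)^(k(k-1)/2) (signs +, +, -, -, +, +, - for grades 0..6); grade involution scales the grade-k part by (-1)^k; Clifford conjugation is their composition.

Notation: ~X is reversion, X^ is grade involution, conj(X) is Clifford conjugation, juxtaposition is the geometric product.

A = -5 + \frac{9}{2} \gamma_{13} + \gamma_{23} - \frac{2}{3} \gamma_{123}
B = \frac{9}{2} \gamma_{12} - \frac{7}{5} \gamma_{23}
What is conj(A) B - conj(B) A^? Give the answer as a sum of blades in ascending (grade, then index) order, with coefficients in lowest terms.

first term: -\frac{7}{5} - \frac{14}{15} \gamma_{1} - 3 \gamma_{3} - \frac{81}{5} \gamma_{12} - \frac{9}{2} \gamma_{13} - \frac{53}{4} \gamma_{23}
second term: -\frac{7}{5} - \frac{14}{15} \gamma_{1} - 3 \gamma_{3} + \frac{81}{5} \gamma_{12} + \frac{9}{2} \gamma_{13} + \frac{53}{4} \gamma_{23}
Answer: -\frac{162}{5} \gamma_{12} - 9 \gamma_{13} - \frac{53}{2} \gamma_{23}


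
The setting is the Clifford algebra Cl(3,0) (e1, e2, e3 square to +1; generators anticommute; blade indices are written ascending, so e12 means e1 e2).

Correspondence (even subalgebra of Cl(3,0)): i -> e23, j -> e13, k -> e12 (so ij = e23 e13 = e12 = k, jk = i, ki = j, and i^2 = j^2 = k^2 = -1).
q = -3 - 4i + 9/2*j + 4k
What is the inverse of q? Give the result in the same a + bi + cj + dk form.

In blades: q = -3 + 4*e12 + 9/2*e13 - 4*e23.
With qbar = -3 - 4*e12 - 9/2*e13 + 4*e23 (scalar fixed, mapped units negated), q qbar = 245/4 (the sum of squared coefficients), so q^-1 = qbar / (245/4) = -12/245 - 16/245*e12 - 18/245*e13 + 16/245*e23; translating back:
Answer: -12/245 + 16/245*i - 18/245*j - 16/245*k


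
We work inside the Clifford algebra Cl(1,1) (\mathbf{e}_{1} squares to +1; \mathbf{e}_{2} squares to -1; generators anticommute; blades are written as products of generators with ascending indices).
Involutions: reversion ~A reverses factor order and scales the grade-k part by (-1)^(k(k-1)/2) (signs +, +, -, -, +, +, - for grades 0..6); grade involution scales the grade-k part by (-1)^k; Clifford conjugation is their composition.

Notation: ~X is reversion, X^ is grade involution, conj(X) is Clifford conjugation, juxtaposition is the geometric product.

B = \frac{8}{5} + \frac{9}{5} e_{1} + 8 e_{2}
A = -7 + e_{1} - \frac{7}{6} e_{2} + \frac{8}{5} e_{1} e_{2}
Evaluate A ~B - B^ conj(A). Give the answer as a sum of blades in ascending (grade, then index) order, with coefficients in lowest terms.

first term: -\frac{1}{15} - \frac{119}{5} e_{1} - \frac{4556}{75} e_{2} + \frac{633}{50} e_{1} e_{2}
second term: -\frac{1}{15} + \frac{119}{5} e_{1} + \frac{4556}{75} e_{2} - \frac{633}{50} e_{1} e_{2}
Answer: -\frac{238}{5} e_{1} - \frac{9112}{75} e_{2} + \frac{633}{25} e_{1} e_{2}


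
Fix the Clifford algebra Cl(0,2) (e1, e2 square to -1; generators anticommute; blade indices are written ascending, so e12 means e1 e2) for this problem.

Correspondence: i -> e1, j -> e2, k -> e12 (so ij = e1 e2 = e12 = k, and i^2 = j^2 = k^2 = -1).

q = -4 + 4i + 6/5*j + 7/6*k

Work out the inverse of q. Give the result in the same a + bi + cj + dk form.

In blades: q = -4 + 4*e1 + 6/5*e2 + 7/6*e12.
With qbar = -4 - 4*e1 - 6/5*e2 - 7/6*e12 (scalar fixed, mapped units negated), q qbar = 31321/900 (the sum of squared coefficients), so q^-1 = qbar / (31321/900) = -3600/31321 - 3600/31321*e1 - 1080/31321*e2 - 1050/31321*e12; translating back:
Answer: -3600/31321 - 3600/31321*i - 1080/31321*j - 1050/31321*k


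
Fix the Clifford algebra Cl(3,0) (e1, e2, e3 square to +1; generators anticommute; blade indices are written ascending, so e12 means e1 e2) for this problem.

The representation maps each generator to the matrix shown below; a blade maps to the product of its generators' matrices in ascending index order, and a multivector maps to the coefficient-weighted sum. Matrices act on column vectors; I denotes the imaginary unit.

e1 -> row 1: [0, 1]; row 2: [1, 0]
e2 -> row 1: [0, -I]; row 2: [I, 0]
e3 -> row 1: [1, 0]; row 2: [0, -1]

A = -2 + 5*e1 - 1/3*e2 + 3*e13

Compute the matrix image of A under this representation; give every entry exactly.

Bivector images (products of the table entries): rho(e13) = rho(e1)rho(e3) = row 1: [0, -1]; row 2: [1, 0].
M = (-2)*1 + (5)*rho(e1) + (-1/3)*rho(e2) + (3)*rho(e13), summed entrywise (1 is the identity matrix):
Answer: row 1: [-2, 2 + I/3]; row 2: [8 - I/3, -2]


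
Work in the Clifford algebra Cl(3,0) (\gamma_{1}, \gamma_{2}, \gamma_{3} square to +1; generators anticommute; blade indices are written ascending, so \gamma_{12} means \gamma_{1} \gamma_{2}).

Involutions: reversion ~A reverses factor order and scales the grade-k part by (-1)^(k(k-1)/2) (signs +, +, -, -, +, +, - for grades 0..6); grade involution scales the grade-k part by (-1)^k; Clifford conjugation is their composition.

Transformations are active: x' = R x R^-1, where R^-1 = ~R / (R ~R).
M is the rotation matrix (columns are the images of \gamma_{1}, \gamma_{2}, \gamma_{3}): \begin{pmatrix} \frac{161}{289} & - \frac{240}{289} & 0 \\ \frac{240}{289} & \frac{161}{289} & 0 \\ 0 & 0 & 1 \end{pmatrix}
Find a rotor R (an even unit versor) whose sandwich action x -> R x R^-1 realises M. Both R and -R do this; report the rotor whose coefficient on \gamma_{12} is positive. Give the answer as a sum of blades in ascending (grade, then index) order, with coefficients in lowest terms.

Method: write R = a + b12*\gamma_{12} + b13*\gamma_{13} + b23*\gamma_{23} with a^2 + b12^2 + b13^2 + b23^2 = 1 (so R^-1 = ~R). Expanding the columns R e_j ~R gives tr M = 4a^2 - 1 and, from the antisymmetric part, M21 - M12 = -4a*b12, M13 - M31 = 4a*b13, M32 - M23 = -4a*b23.
Here tr M = \frac{611}{289}, so a^2 = (1 + tr M)/4 = \frac{225}{289} and a = ±\frac{15}{17}. Taking a = \frac{15}{17}: M21 - M12 = \frac{480}{289}, M13 - M31 = 0, M32 - M23 = 0, giving b12 = -\frac{8}{17}, b13 = 0, b23 = 0, i.e. R = \frac{15}{17} - \frac{8}{17} \gamma_{12}.
Its \gamma_{12} coefficient is negative, so report the other preimage -R.
Answer: -\frac{15}{17} + \frac{8}{17} \gamma_{12}. Uniqueness: Spin(3) -> SO(3) maps R and -R to the same rotation of trace \frac{611}{289}; fixing the sign of the \gamma_{12} coefficient removes the ambiguity.
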